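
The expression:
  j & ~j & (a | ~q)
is never true.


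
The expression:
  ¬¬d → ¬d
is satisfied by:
  {d: False}


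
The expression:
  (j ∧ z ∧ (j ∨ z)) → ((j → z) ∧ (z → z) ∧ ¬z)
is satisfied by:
  {z: False, j: False}
  {j: True, z: False}
  {z: True, j: False}


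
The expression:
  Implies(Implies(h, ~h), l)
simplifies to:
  h | l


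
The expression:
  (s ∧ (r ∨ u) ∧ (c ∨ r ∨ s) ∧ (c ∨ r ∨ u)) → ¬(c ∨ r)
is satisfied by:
  {r: False, u: False, s: False, c: False}
  {c: True, r: False, u: False, s: False}
  {u: True, c: False, r: False, s: False}
  {c: True, u: True, r: False, s: False}
  {r: True, c: False, u: False, s: False}
  {c: True, r: True, u: False, s: False}
  {u: True, r: True, c: False, s: False}
  {c: True, u: True, r: True, s: False}
  {s: True, c: False, r: False, u: False}
  {s: True, c: True, r: False, u: False}
  {s: True, u: True, c: False, r: False}


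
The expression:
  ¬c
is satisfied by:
  {c: False}


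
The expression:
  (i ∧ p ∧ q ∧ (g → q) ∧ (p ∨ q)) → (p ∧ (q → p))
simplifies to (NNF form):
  True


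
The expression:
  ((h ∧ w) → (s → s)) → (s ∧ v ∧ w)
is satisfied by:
  {s: True, w: True, v: True}


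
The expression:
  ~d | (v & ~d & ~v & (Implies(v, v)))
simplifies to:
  ~d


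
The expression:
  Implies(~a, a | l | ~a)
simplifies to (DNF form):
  True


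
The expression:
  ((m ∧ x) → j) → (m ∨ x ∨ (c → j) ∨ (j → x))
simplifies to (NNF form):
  True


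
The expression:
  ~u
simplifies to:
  ~u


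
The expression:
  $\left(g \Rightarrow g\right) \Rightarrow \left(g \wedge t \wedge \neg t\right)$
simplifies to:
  $\text{False}$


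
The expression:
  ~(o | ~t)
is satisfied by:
  {t: True, o: False}


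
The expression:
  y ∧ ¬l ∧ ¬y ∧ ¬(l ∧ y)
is never true.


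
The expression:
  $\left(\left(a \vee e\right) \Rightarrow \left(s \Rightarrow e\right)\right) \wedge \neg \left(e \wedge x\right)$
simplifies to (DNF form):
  $\left(e \wedge \neg x\right) \vee \left(\neg a \wedge \neg e\right) \vee \left(\neg e \wedge \neg s\right)$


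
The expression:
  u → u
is always true.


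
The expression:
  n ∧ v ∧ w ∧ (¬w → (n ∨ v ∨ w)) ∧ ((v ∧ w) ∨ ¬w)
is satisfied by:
  {w: True, n: True, v: True}


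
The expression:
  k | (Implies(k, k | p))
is always true.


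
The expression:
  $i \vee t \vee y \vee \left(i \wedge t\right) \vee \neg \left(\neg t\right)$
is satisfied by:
  {i: True, y: True, t: True}
  {i: True, y: True, t: False}
  {i: True, t: True, y: False}
  {i: True, t: False, y: False}
  {y: True, t: True, i: False}
  {y: True, t: False, i: False}
  {t: True, y: False, i: False}


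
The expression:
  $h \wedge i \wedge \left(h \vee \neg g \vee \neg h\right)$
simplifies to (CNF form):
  $h \wedge i$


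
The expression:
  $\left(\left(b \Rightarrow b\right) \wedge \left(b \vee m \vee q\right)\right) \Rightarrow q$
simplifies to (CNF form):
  $\left(q \vee \neg b\right) \wedge \left(q \vee \neg m\right)$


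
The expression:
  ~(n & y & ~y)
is always true.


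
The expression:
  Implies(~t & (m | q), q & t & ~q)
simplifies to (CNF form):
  (t | ~m) & (t | ~q)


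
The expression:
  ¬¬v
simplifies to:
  v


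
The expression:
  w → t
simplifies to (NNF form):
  t ∨ ¬w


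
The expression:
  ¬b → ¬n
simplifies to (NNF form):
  b ∨ ¬n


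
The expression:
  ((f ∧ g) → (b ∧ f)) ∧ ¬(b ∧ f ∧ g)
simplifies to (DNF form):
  ¬f ∨ ¬g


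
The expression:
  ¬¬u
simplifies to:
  u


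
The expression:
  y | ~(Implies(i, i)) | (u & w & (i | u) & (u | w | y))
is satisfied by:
  {y: True, w: True, u: True}
  {y: True, w: True, u: False}
  {y: True, u: True, w: False}
  {y: True, u: False, w: False}
  {w: True, u: True, y: False}


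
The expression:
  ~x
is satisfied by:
  {x: False}


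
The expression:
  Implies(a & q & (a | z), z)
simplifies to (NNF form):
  z | ~a | ~q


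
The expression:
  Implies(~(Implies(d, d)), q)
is always true.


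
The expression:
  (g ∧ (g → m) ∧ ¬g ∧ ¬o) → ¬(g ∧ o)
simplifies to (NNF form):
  True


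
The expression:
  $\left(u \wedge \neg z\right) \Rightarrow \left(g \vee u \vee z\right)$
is always true.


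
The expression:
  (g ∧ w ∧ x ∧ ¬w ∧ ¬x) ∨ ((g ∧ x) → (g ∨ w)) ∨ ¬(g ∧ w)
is always true.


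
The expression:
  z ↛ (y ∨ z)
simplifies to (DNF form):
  False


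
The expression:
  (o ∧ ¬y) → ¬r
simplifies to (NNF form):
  y ∨ ¬o ∨ ¬r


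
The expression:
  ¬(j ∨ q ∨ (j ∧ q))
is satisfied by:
  {q: False, j: False}


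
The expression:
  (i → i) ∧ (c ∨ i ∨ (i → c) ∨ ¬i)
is always true.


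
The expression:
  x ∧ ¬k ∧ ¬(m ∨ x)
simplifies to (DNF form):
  False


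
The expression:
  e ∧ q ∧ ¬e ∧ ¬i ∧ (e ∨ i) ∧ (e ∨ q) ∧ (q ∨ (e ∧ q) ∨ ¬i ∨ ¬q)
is never true.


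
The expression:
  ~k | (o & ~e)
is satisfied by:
  {o: True, k: False, e: False}
  {o: False, k: False, e: False}
  {e: True, o: True, k: False}
  {e: True, o: False, k: False}
  {k: True, o: True, e: False}


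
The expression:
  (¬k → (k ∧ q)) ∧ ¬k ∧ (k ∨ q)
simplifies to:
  False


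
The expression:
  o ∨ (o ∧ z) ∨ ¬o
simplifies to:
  True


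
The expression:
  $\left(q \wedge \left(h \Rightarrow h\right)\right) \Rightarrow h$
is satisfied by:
  {h: True, q: False}
  {q: False, h: False}
  {q: True, h: True}


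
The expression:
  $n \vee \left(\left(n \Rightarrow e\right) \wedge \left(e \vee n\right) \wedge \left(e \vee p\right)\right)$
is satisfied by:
  {n: True, e: True}
  {n: True, e: False}
  {e: True, n: False}


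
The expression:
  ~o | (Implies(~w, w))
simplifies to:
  w | ~o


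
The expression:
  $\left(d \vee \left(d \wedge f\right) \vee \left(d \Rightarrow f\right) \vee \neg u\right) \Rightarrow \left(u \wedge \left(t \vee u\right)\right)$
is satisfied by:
  {u: True}


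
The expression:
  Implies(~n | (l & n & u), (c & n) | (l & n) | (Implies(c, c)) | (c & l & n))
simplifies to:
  True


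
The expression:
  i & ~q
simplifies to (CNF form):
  i & ~q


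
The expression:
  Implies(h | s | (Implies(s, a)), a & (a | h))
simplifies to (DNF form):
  a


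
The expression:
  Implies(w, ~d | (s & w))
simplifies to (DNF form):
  s | ~d | ~w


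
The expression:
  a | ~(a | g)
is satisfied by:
  {a: True, g: False}
  {g: False, a: False}
  {g: True, a: True}


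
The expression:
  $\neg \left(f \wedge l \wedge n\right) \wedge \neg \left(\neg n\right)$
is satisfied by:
  {n: True, l: False, f: False}
  {f: True, n: True, l: False}
  {l: True, n: True, f: False}


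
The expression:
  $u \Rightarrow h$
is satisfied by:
  {h: True, u: False}
  {u: False, h: False}
  {u: True, h: True}


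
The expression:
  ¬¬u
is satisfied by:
  {u: True}


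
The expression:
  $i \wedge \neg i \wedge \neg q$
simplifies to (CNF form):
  $\text{False}$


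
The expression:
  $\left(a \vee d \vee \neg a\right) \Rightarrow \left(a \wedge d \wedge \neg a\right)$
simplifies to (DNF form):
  $\text{False}$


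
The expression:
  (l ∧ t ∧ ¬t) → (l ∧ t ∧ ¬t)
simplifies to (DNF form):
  True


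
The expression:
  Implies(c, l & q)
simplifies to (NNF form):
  ~c | (l & q)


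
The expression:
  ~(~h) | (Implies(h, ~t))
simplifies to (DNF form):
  True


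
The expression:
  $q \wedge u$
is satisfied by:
  {u: True, q: True}


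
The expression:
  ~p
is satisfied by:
  {p: False}


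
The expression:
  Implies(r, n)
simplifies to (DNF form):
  n | ~r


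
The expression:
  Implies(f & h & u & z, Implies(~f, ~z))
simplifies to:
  True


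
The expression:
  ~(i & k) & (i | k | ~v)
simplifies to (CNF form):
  (i | ~i) & (~i | ~k) & (i | k | ~i) & (i | k | ~v) & (i | ~i | ~v) & (k | ~i | ~k) & (k | ~k | ~v) & (~i | ~k | ~v)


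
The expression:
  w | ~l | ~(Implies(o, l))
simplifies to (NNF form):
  w | ~l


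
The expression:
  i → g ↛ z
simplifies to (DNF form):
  (g ∧ ¬z) ∨ ¬i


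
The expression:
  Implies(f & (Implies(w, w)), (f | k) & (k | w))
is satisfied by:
  {k: True, w: True, f: False}
  {k: True, w: False, f: False}
  {w: True, k: False, f: False}
  {k: False, w: False, f: False}
  {f: True, k: True, w: True}
  {f: True, k: True, w: False}
  {f: True, w: True, k: False}


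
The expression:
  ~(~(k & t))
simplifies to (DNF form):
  k & t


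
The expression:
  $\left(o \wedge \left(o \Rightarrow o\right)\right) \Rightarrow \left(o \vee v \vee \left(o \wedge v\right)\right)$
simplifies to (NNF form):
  $\text{True}$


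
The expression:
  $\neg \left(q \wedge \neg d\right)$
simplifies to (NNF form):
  $d \vee \neg q$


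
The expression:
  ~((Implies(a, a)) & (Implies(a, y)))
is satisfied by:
  {a: True, y: False}


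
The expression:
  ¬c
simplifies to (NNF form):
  ¬c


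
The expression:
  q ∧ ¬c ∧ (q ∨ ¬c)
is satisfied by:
  {q: True, c: False}


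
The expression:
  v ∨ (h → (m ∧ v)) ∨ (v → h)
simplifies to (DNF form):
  True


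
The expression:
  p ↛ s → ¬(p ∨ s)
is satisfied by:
  {s: True, p: False}
  {p: False, s: False}
  {p: True, s: True}


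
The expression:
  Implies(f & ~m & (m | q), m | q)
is always true.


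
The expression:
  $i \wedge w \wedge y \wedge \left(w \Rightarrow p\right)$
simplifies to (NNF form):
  $i \wedge p \wedge w \wedge y$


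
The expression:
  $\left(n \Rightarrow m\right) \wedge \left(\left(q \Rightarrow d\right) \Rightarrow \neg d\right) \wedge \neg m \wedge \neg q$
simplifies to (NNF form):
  $\neg d \wedge \neg m \wedge \neg n \wedge \neg q$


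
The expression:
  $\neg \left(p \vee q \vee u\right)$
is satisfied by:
  {q: False, u: False, p: False}


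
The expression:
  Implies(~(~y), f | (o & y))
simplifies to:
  f | o | ~y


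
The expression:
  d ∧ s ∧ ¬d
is never true.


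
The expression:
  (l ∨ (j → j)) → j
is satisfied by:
  {j: True}


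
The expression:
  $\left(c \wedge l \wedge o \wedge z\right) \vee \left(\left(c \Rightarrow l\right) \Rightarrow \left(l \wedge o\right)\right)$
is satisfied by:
  {o: True, c: True, l: False}
  {c: True, l: False, o: False}
  {l: True, o: True, c: True}
  {l: True, o: True, c: False}


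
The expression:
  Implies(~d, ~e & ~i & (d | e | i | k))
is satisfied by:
  {d: True, k: True, e: False, i: False}
  {d: True, k: False, e: False, i: False}
  {i: True, d: True, k: True, e: False}
  {i: True, d: True, k: False, e: False}
  {d: True, e: True, k: True, i: False}
  {d: True, e: True, k: False, i: False}
  {d: True, e: True, i: True, k: True}
  {d: True, e: True, i: True, k: False}
  {k: True, d: False, e: False, i: False}


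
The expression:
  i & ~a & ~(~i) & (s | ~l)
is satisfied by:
  {i: True, s: True, l: False, a: False}
  {i: True, l: False, s: False, a: False}
  {i: True, s: True, l: True, a: False}


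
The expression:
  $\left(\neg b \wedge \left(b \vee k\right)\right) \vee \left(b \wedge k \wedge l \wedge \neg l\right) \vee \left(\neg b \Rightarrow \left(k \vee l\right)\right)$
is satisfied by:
  {b: True, k: True, l: True}
  {b: True, k: True, l: False}
  {b: True, l: True, k: False}
  {b: True, l: False, k: False}
  {k: True, l: True, b: False}
  {k: True, l: False, b: False}
  {l: True, k: False, b: False}


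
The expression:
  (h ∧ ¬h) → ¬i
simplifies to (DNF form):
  True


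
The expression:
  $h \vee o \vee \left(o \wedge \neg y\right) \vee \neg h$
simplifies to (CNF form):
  $\text{True}$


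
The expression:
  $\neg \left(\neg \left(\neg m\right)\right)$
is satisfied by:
  {m: False}


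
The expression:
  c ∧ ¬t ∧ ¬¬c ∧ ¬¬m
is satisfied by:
  {c: True, m: True, t: False}


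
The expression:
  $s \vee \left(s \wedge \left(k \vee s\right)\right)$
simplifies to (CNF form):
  $s$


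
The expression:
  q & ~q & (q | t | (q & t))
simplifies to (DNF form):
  False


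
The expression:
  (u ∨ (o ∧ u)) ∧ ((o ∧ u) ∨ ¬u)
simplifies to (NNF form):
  o ∧ u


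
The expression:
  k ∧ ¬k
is never true.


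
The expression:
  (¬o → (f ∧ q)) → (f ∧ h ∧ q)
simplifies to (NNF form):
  (¬f ∧ ¬o) ∨ (¬o ∧ ¬q) ∨ (f ∧ h ∧ q)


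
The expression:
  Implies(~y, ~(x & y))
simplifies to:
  True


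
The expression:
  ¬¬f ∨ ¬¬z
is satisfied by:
  {z: True, f: True}
  {z: True, f: False}
  {f: True, z: False}


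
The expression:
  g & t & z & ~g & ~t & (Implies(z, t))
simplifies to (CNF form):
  False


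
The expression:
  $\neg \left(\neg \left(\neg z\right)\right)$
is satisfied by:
  {z: False}


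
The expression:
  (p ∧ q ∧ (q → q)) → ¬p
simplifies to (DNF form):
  ¬p ∨ ¬q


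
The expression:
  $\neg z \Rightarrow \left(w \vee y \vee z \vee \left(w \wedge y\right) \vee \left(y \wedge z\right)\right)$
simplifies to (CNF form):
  $w \vee y \vee z$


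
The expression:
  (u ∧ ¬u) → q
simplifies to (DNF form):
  True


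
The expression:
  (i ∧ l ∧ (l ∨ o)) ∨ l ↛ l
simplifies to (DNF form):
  i ∧ l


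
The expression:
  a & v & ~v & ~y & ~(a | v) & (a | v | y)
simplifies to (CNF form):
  False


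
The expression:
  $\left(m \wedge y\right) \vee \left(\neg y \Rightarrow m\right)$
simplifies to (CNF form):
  $m \vee y$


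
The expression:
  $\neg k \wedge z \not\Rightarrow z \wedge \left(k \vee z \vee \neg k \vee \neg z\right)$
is never true.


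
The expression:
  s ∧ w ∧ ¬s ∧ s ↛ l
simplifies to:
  False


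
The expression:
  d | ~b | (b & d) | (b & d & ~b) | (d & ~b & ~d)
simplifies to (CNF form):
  d | ~b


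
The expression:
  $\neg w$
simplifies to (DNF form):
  $\neg w$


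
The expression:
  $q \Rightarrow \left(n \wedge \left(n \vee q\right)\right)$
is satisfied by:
  {n: True, q: False}
  {q: False, n: False}
  {q: True, n: True}


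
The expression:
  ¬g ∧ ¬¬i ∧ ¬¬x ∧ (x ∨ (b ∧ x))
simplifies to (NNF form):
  i ∧ x ∧ ¬g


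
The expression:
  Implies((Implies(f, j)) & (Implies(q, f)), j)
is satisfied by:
  {q: True, f: True, j: True}
  {q: True, f: True, j: False}
  {q: True, j: True, f: False}
  {q: True, j: False, f: False}
  {f: True, j: True, q: False}
  {f: True, j: False, q: False}
  {j: True, f: False, q: False}


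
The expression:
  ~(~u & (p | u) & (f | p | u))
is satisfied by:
  {u: True, p: False}
  {p: False, u: False}
  {p: True, u: True}


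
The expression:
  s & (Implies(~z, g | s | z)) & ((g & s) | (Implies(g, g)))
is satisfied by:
  {s: True}


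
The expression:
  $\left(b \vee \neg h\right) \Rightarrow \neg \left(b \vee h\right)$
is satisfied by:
  {b: False}


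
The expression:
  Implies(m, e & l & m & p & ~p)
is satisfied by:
  {m: False}


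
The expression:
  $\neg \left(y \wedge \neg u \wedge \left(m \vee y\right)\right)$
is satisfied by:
  {u: True, y: False}
  {y: False, u: False}
  {y: True, u: True}


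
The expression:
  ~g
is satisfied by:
  {g: False}


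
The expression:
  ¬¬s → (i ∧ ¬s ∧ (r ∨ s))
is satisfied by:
  {s: False}


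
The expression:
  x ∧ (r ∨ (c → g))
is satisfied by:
  {r: True, g: True, x: True, c: False}
  {r: True, x: True, c: False, g: False}
  {g: True, x: True, c: False, r: False}
  {x: True, g: False, c: False, r: False}
  {r: True, c: True, x: True, g: True}
  {r: True, c: True, x: True, g: False}
  {c: True, x: True, g: True, r: False}


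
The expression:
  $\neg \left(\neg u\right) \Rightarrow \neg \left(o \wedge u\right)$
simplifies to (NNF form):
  $\neg o \vee \neg u$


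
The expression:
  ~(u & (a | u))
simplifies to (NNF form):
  ~u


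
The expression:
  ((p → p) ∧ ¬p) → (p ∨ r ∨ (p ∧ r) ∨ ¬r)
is always true.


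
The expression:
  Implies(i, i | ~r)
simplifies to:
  True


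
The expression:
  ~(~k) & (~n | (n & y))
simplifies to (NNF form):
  k & (y | ~n)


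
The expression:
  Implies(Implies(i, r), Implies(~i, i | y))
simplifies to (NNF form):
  i | y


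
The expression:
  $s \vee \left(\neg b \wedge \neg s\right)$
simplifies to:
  $s \vee \neg b$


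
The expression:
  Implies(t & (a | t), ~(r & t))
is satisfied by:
  {t: False, r: False}
  {r: True, t: False}
  {t: True, r: False}


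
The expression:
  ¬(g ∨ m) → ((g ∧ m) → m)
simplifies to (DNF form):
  True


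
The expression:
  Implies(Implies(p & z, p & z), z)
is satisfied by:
  {z: True}


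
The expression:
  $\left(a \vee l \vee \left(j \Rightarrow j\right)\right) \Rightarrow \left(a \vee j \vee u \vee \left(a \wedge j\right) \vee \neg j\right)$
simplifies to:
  $\text{True}$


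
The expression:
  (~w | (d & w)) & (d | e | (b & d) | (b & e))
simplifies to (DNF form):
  d | (e & ~w)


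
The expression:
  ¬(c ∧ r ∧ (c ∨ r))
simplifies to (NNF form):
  ¬c ∨ ¬r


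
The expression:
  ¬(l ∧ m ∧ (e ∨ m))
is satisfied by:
  {l: False, m: False}
  {m: True, l: False}
  {l: True, m: False}


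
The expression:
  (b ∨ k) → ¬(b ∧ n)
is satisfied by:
  {n: False, b: False}
  {b: True, n: False}
  {n: True, b: False}


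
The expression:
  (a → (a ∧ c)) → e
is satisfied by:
  {e: True, a: True, c: False}
  {e: True, a: False, c: False}
  {e: True, c: True, a: True}
  {e: True, c: True, a: False}
  {a: True, c: False, e: False}


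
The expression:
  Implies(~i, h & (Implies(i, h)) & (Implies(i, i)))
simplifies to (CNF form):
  h | i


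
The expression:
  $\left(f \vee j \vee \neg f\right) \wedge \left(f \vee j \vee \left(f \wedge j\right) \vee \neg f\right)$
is always true.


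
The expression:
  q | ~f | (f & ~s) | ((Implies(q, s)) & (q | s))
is always true.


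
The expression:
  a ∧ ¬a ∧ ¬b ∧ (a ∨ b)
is never true.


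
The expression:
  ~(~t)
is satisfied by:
  {t: True}


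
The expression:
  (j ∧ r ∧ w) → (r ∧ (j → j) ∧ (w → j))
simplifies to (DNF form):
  True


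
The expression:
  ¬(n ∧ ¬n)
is always true.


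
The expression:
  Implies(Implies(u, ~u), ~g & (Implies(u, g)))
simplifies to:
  u | ~g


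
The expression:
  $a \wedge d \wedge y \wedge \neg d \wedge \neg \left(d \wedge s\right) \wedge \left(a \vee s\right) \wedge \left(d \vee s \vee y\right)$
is never true.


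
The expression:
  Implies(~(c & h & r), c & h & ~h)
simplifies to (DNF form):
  c & h & r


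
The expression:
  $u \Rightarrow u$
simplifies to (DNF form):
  $\text{True}$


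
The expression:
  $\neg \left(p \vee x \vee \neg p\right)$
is never true.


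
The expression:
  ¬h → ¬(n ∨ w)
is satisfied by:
  {h: True, n: False, w: False}
  {h: True, w: True, n: False}
  {h: True, n: True, w: False}
  {h: True, w: True, n: True}
  {w: False, n: False, h: False}


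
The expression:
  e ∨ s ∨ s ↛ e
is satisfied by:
  {e: True, s: True}
  {e: True, s: False}
  {s: True, e: False}


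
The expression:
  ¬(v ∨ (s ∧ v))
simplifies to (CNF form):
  ¬v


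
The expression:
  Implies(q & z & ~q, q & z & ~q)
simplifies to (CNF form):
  True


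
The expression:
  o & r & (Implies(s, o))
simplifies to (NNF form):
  o & r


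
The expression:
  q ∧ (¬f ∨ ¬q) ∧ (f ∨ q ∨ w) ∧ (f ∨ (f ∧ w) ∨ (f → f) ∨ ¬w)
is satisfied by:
  {q: True, f: False}


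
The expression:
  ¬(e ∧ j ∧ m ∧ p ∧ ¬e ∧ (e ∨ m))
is always true.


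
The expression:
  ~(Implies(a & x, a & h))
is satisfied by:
  {a: True, x: True, h: False}


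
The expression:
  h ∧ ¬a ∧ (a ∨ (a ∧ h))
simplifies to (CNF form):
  False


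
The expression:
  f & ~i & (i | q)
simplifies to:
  f & q & ~i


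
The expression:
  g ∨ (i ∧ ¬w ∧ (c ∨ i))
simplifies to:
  g ∨ (i ∧ ¬w)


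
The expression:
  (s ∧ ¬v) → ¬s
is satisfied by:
  {v: True, s: False}
  {s: False, v: False}
  {s: True, v: True}


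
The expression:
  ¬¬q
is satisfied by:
  {q: True}


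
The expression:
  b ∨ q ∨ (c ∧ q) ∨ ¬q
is always true.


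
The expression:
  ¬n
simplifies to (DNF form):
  ¬n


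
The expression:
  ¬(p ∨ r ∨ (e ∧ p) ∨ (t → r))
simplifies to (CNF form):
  t ∧ ¬p ∧ ¬r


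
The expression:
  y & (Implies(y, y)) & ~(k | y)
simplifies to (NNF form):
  False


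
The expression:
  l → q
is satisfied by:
  {q: True, l: False}
  {l: False, q: False}
  {l: True, q: True}


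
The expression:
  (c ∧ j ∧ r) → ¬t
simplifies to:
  ¬c ∨ ¬j ∨ ¬r ∨ ¬t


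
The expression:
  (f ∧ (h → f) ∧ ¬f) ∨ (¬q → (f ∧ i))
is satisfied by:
  {i: True, q: True, f: True}
  {i: True, q: True, f: False}
  {q: True, f: True, i: False}
  {q: True, f: False, i: False}
  {i: True, f: True, q: False}


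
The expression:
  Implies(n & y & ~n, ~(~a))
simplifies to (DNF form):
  True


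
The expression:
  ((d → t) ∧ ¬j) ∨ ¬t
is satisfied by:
  {t: False, j: False}
  {j: True, t: False}
  {t: True, j: False}


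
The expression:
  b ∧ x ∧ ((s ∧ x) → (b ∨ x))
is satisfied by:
  {b: True, x: True}


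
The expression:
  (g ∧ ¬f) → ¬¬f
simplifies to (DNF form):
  f ∨ ¬g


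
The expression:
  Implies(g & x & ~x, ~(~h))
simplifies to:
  True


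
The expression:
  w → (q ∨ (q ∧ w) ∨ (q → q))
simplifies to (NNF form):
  True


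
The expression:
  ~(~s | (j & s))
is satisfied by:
  {s: True, j: False}


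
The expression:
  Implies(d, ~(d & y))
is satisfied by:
  {d: False, y: False}
  {y: True, d: False}
  {d: True, y: False}


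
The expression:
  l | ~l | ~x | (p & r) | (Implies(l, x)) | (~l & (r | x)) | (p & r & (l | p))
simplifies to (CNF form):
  True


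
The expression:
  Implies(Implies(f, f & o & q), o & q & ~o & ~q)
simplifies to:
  f & (~o | ~q)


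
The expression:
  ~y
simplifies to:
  ~y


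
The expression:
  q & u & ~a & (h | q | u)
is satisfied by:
  {u: True, q: True, a: False}


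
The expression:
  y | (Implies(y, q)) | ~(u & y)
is always true.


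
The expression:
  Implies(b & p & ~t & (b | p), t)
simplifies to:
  t | ~b | ~p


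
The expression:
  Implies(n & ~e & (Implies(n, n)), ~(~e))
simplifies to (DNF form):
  e | ~n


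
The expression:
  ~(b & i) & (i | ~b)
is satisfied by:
  {b: False}


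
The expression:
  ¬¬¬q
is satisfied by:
  {q: False}


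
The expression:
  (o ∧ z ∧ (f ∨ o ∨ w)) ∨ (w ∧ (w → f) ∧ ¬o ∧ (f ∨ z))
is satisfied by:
  {z: True, o: True, w: True, f: True}
  {z: True, o: True, w: True, f: False}
  {z: True, o: True, f: True, w: False}
  {z: True, o: True, f: False, w: False}
  {z: True, w: True, f: True, o: False}
  {w: True, f: True, z: False, o: False}


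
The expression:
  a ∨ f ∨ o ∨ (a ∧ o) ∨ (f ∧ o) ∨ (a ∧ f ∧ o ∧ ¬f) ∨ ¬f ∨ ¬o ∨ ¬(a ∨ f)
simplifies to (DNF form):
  True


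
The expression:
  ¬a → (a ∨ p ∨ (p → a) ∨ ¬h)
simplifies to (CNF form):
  True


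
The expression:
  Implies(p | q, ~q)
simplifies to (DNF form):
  ~q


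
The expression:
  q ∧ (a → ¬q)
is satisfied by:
  {q: True, a: False}


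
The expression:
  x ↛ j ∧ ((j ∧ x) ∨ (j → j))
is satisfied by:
  {x: True, j: False}


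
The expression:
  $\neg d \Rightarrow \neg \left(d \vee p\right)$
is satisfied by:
  {d: True, p: False}
  {p: False, d: False}
  {p: True, d: True}


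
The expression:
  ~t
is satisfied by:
  {t: False}


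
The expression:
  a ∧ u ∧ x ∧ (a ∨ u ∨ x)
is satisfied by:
  {a: True, u: True, x: True}


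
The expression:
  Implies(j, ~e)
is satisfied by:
  {e: False, j: False}
  {j: True, e: False}
  {e: True, j: False}


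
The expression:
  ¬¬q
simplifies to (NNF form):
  q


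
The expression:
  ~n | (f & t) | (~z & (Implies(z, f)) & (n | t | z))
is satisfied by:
  {f: True, t: True, z: False, n: False}
  {f: True, t: False, z: False, n: False}
  {t: True, n: False, f: False, z: False}
  {n: False, t: False, f: False, z: False}
  {n: True, f: True, t: True, z: False}
  {n: True, f: True, t: False, z: False}
  {n: True, t: True, f: False, z: False}
  {n: True, t: False, f: False, z: False}
  {z: True, f: True, t: True, n: False}
  {z: True, f: True, t: False, n: False}
  {z: True, t: True, f: False, n: False}
  {z: True, t: False, f: False, n: False}
  {n: True, z: True, f: True, t: True}


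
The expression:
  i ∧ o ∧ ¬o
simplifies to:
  False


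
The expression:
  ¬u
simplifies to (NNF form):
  ¬u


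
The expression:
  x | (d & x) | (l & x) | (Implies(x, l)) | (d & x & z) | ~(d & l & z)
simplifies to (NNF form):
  True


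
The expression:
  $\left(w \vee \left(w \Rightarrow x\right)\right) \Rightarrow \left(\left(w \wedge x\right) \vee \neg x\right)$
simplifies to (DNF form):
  $w \vee \neg x$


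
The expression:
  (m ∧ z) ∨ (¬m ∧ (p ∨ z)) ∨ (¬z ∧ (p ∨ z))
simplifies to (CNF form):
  p ∨ z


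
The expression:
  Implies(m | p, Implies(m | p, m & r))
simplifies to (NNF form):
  (m & r) | (~m & ~p)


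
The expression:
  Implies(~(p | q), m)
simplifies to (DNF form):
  m | p | q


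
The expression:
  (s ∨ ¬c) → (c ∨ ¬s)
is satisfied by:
  {c: True, s: False}
  {s: False, c: False}
  {s: True, c: True}


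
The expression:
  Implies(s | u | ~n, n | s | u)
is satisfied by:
  {n: True, u: True, s: True}
  {n: True, u: True, s: False}
  {n: True, s: True, u: False}
  {n: True, s: False, u: False}
  {u: True, s: True, n: False}
  {u: True, s: False, n: False}
  {s: True, u: False, n: False}


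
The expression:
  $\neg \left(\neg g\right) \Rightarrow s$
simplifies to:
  $s \vee \neg g$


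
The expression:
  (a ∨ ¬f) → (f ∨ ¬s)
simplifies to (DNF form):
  f ∨ ¬s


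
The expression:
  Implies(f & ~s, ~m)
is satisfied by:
  {s: True, m: False, f: False}
  {m: False, f: False, s: False}
  {f: True, s: True, m: False}
  {f: True, m: False, s: False}
  {s: True, m: True, f: False}
  {m: True, s: False, f: False}
  {f: True, m: True, s: True}


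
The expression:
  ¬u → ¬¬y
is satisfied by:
  {y: True, u: True}
  {y: True, u: False}
  {u: True, y: False}


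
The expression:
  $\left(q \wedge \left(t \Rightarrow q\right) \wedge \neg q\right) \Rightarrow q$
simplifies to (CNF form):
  $\text{True}$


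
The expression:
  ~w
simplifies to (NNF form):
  ~w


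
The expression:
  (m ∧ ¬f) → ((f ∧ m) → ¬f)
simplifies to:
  True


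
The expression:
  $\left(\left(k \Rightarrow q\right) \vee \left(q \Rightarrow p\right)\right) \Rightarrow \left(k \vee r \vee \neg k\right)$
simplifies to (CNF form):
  $\text{True}$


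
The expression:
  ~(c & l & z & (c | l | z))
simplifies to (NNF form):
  ~c | ~l | ~z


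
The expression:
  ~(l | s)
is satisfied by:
  {l: False, s: False}


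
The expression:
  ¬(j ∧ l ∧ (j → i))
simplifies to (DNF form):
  ¬i ∨ ¬j ∨ ¬l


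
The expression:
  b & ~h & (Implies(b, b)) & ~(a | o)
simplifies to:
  b & ~a & ~h & ~o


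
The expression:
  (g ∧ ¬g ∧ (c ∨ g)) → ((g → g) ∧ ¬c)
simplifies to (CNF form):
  True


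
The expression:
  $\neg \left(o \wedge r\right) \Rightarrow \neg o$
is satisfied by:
  {r: True, o: False}
  {o: False, r: False}
  {o: True, r: True}


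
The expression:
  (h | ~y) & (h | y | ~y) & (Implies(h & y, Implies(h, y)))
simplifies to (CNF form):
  h | ~y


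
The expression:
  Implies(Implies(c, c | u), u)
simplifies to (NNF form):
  u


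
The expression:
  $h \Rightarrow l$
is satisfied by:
  {l: True, h: False}
  {h: False, l: False}
  {h: True, l: True}


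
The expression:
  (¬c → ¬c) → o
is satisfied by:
  {o: True}


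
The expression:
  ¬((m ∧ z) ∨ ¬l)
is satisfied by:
  {l: True, m: False, z: False}
  {z: True, l: True, m: False}
  {m: True, l: True, z: False}


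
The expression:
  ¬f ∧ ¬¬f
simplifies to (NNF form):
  False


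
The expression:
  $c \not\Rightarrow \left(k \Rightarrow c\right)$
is never true.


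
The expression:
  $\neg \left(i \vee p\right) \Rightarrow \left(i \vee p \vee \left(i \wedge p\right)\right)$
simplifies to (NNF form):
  $i \vee p$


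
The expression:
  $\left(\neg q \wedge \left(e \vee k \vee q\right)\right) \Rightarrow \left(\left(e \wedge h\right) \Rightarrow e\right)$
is always true.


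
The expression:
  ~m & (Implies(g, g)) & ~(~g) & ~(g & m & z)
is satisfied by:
  {g: True, m: False}


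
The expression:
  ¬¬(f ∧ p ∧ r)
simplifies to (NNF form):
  f ∧ p ∧ r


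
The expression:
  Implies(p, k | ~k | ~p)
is always true.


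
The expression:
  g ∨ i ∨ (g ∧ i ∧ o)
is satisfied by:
  {i: True, g: True}
  {i: True, g: False}
  {g: True, i: False}


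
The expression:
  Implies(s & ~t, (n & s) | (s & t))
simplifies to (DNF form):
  n | t | ~s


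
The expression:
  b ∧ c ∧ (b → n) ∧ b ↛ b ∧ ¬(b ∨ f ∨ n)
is never true.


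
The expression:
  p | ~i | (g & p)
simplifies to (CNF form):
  p | ~i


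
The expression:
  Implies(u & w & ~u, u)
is always true.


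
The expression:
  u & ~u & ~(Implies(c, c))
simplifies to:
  False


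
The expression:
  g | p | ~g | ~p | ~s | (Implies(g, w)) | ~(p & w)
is always true.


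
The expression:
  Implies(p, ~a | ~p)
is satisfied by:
  {p: False, a: False}
  {a: True, p: False}
  {p: True, a: False}


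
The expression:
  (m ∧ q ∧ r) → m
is always true.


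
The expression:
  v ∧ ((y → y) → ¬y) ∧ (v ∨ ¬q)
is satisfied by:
  {v: True, y: False}


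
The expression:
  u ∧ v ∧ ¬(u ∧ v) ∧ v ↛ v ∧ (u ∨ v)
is never true.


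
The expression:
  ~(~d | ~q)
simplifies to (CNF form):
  d & q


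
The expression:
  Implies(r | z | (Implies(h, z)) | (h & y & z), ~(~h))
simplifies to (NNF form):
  h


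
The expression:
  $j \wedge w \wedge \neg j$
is never true.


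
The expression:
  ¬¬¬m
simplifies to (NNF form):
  ¬m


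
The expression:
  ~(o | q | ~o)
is never true.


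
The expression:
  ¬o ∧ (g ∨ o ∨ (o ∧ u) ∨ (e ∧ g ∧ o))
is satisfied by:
  {g: True, o: False}


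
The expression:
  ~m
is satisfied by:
  {m: False}


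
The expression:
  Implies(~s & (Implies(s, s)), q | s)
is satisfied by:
  {q: True, s: True}
  {q: True, s: False}
  {s: True, q: False}


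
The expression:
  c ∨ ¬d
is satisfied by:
  {c: True, d: False}
  {d: False, c: False}
  {d: True, c: True}


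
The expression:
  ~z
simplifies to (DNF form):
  ~z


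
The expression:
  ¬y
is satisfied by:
  {y: False}


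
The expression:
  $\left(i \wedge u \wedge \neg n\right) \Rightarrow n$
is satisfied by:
  {n: True, u: False, i: False}
  {u: False, i: False, n: False}
  {n: True, i: True, u: False}
  {i: True, u: False, n: False}
  {n: True, u: True, i: False}
  {u: True, n: False, i: False}
  {n: True, i: True, u: True}


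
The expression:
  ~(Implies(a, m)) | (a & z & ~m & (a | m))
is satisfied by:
  {a: True, m: False}


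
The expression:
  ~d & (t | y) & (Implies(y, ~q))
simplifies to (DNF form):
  (t & ~d & ~q) | (t & ~d & ~y) | (y & ~d & ~q) | (y & ~d & ~y)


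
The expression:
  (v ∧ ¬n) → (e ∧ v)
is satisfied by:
  {n: True, e: True, v: False}
  {n: True, v: False, e: False}
  {e: True, v: False, n: False}
  {e: False, v: False, n: False}
  {n: True, e: True, v: True}
  {n: True, v: True, e: False}
  {e: True, v: True, n: False}


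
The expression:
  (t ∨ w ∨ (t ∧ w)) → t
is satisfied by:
  {t: True, w: False}
  {w: False, t: False}
  {w: True, t: True}


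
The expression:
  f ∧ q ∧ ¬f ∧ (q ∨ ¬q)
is never true.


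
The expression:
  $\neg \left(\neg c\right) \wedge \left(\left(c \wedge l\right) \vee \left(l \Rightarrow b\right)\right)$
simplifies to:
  $c$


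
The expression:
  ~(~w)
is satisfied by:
  {w: True}


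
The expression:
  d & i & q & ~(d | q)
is never true.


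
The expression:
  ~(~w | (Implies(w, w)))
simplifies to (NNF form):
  False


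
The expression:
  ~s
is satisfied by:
  {s: False}


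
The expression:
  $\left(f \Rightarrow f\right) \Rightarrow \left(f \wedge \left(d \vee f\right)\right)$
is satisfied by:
  {f: True}


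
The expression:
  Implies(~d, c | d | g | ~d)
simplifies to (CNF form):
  True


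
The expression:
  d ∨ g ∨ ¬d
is always true.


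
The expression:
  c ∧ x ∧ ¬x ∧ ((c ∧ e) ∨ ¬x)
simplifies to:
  False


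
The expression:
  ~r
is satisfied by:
  {r: False}


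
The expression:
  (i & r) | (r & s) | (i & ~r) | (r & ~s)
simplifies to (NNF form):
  i | r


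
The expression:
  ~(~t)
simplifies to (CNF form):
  t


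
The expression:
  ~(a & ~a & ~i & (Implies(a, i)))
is always true.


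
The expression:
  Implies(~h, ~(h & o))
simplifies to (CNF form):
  True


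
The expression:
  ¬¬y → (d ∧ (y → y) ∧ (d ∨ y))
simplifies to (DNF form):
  d ∨ ¬y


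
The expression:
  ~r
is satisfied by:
  {r: False}


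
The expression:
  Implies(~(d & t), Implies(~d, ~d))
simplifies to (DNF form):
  True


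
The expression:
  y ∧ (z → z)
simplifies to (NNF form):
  y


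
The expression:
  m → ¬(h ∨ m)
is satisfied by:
  {m: False}


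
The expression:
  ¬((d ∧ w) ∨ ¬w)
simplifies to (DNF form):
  w ∧ ¬d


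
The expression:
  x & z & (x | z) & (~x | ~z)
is never true.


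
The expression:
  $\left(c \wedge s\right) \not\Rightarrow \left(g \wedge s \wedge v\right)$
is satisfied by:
  {c: True, s: True, g: False, v: False}
  {c: True, s: True, v: True, g: False}
  {c: True, s: True, g: True, v: False}


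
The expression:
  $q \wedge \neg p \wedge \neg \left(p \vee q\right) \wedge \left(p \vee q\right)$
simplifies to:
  $\text{False}$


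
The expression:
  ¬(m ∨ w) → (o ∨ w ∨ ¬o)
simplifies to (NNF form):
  True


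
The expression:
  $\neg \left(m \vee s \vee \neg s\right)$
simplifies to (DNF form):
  $\text{False}$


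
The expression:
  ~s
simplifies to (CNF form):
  ~s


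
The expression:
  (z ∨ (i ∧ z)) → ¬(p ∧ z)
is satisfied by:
  {p: False, z: False}
  {z: True, p: False}
  {p: True, z: False}


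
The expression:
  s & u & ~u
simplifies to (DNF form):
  False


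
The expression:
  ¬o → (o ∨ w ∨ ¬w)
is always true.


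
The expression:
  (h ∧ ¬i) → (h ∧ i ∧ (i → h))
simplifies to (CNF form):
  i ∨ ¬h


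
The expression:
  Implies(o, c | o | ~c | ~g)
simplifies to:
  True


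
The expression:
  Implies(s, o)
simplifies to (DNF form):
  o | ~s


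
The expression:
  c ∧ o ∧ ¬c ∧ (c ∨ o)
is never true.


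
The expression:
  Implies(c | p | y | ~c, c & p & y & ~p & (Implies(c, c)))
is never true.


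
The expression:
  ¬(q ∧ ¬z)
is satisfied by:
  {z: True, q: False}
  {q: False, z: False}
  {q: True, z: True}


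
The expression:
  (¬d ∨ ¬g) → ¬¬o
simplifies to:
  o ∨ (d ∧ g)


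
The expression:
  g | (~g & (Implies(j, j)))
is always true.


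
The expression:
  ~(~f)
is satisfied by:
  {f: True}


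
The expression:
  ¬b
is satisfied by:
  {b: False}


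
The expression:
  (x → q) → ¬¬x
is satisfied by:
  {x: True}


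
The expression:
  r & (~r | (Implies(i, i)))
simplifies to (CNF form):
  r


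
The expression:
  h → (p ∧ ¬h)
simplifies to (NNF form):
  ¬h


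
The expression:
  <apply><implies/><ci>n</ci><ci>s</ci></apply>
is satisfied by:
  {s: True, n: False}
  {n: False, s: False}
  {n: True, s: True}


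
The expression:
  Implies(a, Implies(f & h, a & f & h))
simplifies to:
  True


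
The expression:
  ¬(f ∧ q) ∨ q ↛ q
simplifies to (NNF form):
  ¬f ∨ ¬q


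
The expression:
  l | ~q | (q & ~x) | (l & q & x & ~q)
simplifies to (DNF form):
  l | ~q | ~x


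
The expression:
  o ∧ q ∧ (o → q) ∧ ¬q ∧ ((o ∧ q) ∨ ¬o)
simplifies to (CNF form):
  False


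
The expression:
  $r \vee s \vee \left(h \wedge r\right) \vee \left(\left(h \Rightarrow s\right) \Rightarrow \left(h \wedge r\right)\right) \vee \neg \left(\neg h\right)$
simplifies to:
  $h \vee r \vee s$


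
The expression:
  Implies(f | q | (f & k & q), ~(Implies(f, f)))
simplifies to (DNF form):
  ~f & ~q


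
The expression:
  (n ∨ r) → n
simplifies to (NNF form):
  n ∨ ¬r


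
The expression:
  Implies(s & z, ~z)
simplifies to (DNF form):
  ~s | ~z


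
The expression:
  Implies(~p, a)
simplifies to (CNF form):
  a | p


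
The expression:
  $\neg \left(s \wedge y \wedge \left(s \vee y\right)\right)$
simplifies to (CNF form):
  $\neg s \vee \neg y$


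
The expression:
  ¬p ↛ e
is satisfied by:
  {e: True, p: False}
  {p: False, e: False}
  {p: True, e: True}


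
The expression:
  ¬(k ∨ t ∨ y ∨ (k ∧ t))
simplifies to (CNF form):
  ¬k ∧ ¬t ∧ ¬y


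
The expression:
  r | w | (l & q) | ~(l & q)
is always true.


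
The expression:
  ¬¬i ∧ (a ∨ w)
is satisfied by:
  {a: True, w: True, i: True}
  {a: True, i: True, w: False}
  {w: True, i: True, a: False}


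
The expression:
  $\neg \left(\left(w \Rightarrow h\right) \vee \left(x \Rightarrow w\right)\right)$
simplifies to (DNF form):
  $\text{False}$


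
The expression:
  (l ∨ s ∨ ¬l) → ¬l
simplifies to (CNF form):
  ¬l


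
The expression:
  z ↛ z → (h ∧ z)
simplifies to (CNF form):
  True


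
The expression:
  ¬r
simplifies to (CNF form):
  ¬r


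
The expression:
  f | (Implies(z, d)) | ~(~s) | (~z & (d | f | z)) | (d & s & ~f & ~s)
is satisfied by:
  {d: True, s: True, f: True, z: False}
  {d: True, s: True, f: False, z: False}
  {d: True, f: True, s: False, z: False}
  {d: True, f: False, s: False, z: False}
  {s: True, f: True, d: False, z: False}
  {s: True, d: False, f: False, z: False}
  {s: False, f: True, d: False, z: False}
  {s: False, d: False, f: False, z: False}
  {d: True, z: True, s: True, f: True}
  {d: True, z: True, s: True, f: False}
  {d: True, z: True, f: True, s: False}
  {d: True, z: True, f: False, s: False}
  {z: True, s: True, f: True, d: False}
  {z: True, s: True, f: False, d: False}
  {z: True, f: True, s: False, d: False}
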